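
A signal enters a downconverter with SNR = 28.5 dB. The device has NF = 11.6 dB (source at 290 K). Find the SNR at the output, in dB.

16.9 dB

By definition F = SNR_in/SNR_out, so in dB: SNR_out = SNR_in − NF
SNR_out = 28.5 − 11.6 = 16.9 dB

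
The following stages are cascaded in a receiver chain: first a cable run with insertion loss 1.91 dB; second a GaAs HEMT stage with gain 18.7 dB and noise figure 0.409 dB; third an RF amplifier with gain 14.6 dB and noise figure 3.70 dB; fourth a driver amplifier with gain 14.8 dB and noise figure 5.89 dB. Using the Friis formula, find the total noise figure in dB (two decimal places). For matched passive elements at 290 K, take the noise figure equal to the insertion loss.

Convert to linear (a loss of L dB is a gain of −L dB): F_i = 10^(NF_i/10), G_i = 10^(G_i,dB/10)
  Stage 1: F_1 = 10^(1.91/10) = 1.552, G_1 = 10^(−1.91/10) = 0.6442
  Stage 2: F_2 = 10^(0.409/10) = 1.099, G_2 = 10^(18.7/10) = 74.13
  Stage 3: F_3 = 10^(3.70/10) = 2.344, G_3 = 10^(14.6/10) = 28.84
  Stage 4: F_4 = 10^(5.89/10) = 3.882, G_4 = 10^(14.8/10) = 30.20
Friis cascade:
  F = 1.552 + (1.099 − 1)/0.6442 + (2.344 − 1)/47.75 + (3.882 − 1)/1377 = 1.736
NF = 10 log₁₀(1.736) = 2.40 dB

2.40 dB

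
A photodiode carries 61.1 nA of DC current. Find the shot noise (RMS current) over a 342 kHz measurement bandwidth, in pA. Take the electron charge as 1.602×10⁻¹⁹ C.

I_n = √(2qI·B)
2qI·B = 2 × 1.602×10⁻¹⁹ × 6.11×10⁻⁸ × 3.42×10⁵ = 6.70×10⁻²¹ A²
I_n = √(6.70×10⁻²¹) = 8.18×10⁻¹¹ A = 81.8 pA

81.8 pA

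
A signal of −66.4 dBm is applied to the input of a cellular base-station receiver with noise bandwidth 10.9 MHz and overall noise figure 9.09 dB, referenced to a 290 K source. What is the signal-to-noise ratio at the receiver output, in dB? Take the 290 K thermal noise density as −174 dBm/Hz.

Noise floor: N = −174 + 10 log₁₀(B) + NF
10 log₁₀(1.09×10⁷) = 70.37 dB
N = −174 + 70.37 + 9.09 = −94.54 dBm
SNR = P_sig − N = −66.4 − (−94.54) = 28.14 dB → 28.1 dB

28.1 dB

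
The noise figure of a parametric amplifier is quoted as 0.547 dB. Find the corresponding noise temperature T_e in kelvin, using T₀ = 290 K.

F = 10^(0.547/10) = 1.13423
T_e = (F − 1)·T₀ = (1.13423 − 1) × 290 = 38.9 K

38.9 K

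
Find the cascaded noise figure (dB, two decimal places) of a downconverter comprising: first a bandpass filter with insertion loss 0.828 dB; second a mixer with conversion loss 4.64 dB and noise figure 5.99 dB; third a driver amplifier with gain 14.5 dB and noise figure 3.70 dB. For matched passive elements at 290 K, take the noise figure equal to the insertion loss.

9.80 dB

Convert to linear (a loss of L dB is a gain of −L dB): F_i = 10^(NF_i/10), G_i = 10^(G_i,dB/10)
  Stage 1: F_1 = 10^(0.828/10) = 1.210, G_1 = 10^(−0.828/10) = 0.8264
  Stage 2: F_2 = 10^(5.99/10) = 3.972, G_2 = 10^(−4.64/10) = 0.3436
  Stage 3: F_3 = 10^(3.70/10) = 2.344, G_3 = 10^(14.5/10) = 28.18
Friis cascade:
  F = 1.210 + (3.972 − 1)/0.8264 + (2.344 − 1)/0.2839 = 9.541
NF = 10 log₁₀(9.541) = 9.80 dB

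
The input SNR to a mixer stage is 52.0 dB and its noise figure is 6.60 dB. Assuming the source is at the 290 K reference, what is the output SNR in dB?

By definition F = SNR_in/SNR_out, so in dB: SNR_out = SNR_in − NF
SNR_out = 52.0 − 6.60 = 45.40 dB

45.40 dB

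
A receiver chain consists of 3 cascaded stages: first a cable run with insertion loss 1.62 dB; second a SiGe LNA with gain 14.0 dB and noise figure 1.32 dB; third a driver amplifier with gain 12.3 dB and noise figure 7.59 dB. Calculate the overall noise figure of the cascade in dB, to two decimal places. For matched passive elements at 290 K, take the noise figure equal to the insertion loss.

3.51 dB

Convert to linear (a loss of L dB is a gain of −L dB): F_i = 10^(NF_i/10), G_i = 10^(G_i,dB/10)
  Stage 1: F_1 = 10^(1.62/10) = 1.452, G_1 = 10^(−1.62/10) = 0.6887
  Stage 2: F_2 = 10^(1.32/10) = 1.355, G_2 = 10^(14.0/10) = 25.12
  Stage 3: F_3 = 10^(7.59/10) = 5.741, G_3 = 10^(12.3/10) = 16.98
Friis cascade:
  F = 1.452 + (1.355 − 1)/0.6887 + (5.741 − 1)/17.30 = 2.242
NF = 10 log₁₀(2.242) = 3.51 dB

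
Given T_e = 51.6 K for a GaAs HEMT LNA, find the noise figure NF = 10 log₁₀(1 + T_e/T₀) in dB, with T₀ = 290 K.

F = 1 + T_e/T₀ = 1 + 51.6/290 = 1.17793
NF = 10 log₁₀(1.17793) = 0.711 dB

0.711 dB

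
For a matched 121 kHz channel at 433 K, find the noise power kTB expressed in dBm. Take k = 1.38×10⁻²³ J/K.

−121.4 dBm

P_n = kTB = 1.38×10⁻²³ × 433 × 1.21×10⁵ = 7.23×10⁻¹⁶ W
In dBm: 10 log₁₀(7.23×10⁻¹⁶ / 10⁻³) = −121.4 dBm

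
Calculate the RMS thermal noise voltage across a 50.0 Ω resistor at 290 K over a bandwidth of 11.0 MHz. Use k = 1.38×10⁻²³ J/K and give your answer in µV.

V_n = √(4kTRB)
4kTRB = 4 × 1.38×10⁻²³ × 290 × 5.00×10¹ × 1.10×10⁷ = 8.80×10⁻¹² V²
V_n = √(8.80×10⁻¹²) = 2.97×10⁻⁶ V = 2.97 µV

2.97 µV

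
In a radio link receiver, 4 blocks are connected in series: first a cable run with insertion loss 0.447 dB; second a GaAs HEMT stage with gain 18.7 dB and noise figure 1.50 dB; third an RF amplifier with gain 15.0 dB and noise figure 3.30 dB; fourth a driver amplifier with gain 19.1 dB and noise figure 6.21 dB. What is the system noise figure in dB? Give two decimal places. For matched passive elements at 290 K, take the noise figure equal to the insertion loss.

Convert to linear (a loss of L dB is a gain of −L dB): F_i = 10^(NF_i/10), G_i = 10^(G_i,dB/10)
  Stage 1: F_1 = 10^(0.447/10) = 1.108, G_1 = 10^(−0.447/10) = 0.9022
  Stage 2: F_2 = 10^(1.50/10) = 1.413, G_2 = 10^(18.7/10) = 74.13
  Stage 3: F_3 = 10^(3.30/10) = 2.138, G_3 = 10^(15.0/10) = 31.62
  Stage 4: F_4 = 10^(6.21/10) = 4.178, G_4 = 10^(19.1/10) = 81.28
Friis cascade:
  F = 1.108 + (1.413 − 1)/0.9022 + (2.138 − 1)/66.88 + (4.178 − 1)/2115 = 1.584
NF = 10 log₁₀(1.584) = 2.00 dB

2.00 dB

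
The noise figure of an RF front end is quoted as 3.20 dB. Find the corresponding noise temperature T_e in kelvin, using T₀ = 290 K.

F = 10^(3.20/10) = 2.0893
T_e = (F − 1)·T₀ = (2.0893 − 1) × 290 = 316 K

316 K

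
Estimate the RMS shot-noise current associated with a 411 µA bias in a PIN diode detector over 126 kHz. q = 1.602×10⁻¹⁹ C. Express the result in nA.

I_n = √(2qI·B)
2qI·B = 2 × 1.602×10⁻¹⁹ × 4.11×10⁻⁴ × 1.26×10⁵ = 1.66×10⁻¹⁷ A²
I_n = √(1.66×10⁻¹⁷) = 4.07×10⁻⁹ A = 4.07 nA

4.07 nA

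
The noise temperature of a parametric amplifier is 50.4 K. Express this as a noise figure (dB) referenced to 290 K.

0.696 dB

F = 1 + T_e/T₀ = 1 + 50.4/290 = 1.17379
NF = 10 log₁₀(1.17379) = 0.696 dB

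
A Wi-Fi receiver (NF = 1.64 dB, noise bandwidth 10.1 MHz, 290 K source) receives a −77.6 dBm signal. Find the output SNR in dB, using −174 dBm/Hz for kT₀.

Noise floor: N = −174 + 10 log₁₀(B) + NF
10 log₁₀(1.01×10⁷) = 70.04 dB
N = −174 + 70.04 + 1.64 = −102.32 dBm
SNR = P_sig − N = −77.6 − (−102.32) = 24.72 dB → 24.7 dB

24.7 dB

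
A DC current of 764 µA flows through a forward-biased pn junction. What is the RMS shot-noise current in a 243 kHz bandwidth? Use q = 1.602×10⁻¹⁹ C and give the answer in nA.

7.71 nA

I_n = √(2qI·B)
2qI·B = 2 × 1.602×10⁻¹⁹ × 7.64×10⁻⁴ × 2.43×10⁵ = 5.95×10⁻¹⁷ A²
I_n = √(5.95×10⁻¹⁷) = 7.71×10⁻⁹ A = 7.71 nA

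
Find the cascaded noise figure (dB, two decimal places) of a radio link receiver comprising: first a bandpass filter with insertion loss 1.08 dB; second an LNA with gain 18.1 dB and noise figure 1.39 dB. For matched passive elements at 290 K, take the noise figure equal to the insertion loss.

2.47 dB

Convert to linear (a loss of L dB is a gain of −L dB): F_i = 10^(NF_i/10), G_i = 10^(G_i,dB/10)
  Stage 1: F_1 = 10^(1.08/10) = 1.282, G_1 = 10^(−1.08/10) = 0.7798
  Stage 2: F_2 = 10^(1.39/10) = 1.377, G_2 = 10^(18.1/10) = 64.57
Friis cascade:
  F = 1.282 + (1.377 − 1)/0.7798 = 1.766
NF = 10 log₁₀(1.766) = 2.47 dB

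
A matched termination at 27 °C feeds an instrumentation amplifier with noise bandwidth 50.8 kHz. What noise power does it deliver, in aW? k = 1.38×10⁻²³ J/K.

T = 27 °C + 273.15 = 300.15 K
P_n = kTB = 1.38×10⁻²³ × 300.15 × 5.08×10⁴ = 2.10×10⁻¹⁶ W = 210 aW

210 aW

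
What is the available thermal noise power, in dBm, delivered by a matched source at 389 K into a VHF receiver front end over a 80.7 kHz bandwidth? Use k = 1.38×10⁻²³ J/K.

−123.6 dBm

P_n = kTB = 1.38×10⁻²³ × 389 × 8.07×10⁴ = 4.33×10⁻¹⁶ W
In dBm: 10 log₁₀(4.33×10⁻¹⁶ / 10⁻³) = −123.6 dBm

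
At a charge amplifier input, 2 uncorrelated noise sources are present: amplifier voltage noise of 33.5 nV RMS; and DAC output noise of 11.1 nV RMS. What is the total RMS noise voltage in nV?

Uncorrelated sources add in power (mean-square): V_tot = √(ΣV_i²)
V_tot = √[(3.35×10⁻⁸)² + (1.11×10⁻⁸)²] = 3.53×10⁻⁸ V = 35.3 nV

35.3 nV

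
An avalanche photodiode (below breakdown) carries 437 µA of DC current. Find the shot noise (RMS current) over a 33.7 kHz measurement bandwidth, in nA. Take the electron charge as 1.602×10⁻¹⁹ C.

2.17 nA

I_n = √(2qI·B)
2qI·B = 2 × 1.602×10⁻¹⁹ × 4.37×10⁻⁴ × 3.37×10⁴ = 4.72×10⁻¹⁸ A²
I_n = √(4.72×10⁻¹⁸) = 2.17×10⁻⁹ A = 2.17 nA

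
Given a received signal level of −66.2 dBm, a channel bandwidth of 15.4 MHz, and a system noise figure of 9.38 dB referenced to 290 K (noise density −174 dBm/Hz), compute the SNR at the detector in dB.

26.5 dB

Noise floor: N = −174 + 10 log₁₀(B) + NF
10 log₁₀(1.54×10⁷) = 71.88 dB
N = −174 + 71.88 + 9.38 = −92.74 dBm
SNR = P_sig − N = −66.2 − (−92.74) = 26.54 dB → 26.5 dB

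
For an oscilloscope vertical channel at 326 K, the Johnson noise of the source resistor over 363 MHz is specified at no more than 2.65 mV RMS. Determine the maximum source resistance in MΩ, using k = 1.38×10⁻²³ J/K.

Johnson–Nyquist: V_n = √(4kTRB) ⇒ R = V_n² / (4kTB)
4kTB = 4 × 1.38×10⁻²³ × 326 × 3.63×10⁸ = 6.53×10⁻¹²
R = (2.65×10⁻³)² / 6.53×10⁻¹² = 1.08×10⁶ Ω = 1.08 MΩ

1.08 MΩ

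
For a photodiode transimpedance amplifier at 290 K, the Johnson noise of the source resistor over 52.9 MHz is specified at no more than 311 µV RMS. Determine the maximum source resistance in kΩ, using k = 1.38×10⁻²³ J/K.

Johnson–Nyquist: V_n = √(4kTRB) ⇒ R = V_n² / (4kTB)
4kTB = 4 × 1.38×10⁻²³ × 290 × 5.29×10⁷ = 8.47×10⁻¹³
R = (3.11×10⁻⁴)² / 8.47×10⁻¹³ = 1.14×10⁵ Ω = 114 kΩ

114 kΩ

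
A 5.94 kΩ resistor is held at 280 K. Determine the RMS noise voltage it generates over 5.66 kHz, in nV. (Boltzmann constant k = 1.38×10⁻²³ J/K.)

721 nV

V_n = √(4kTRB)
4kTRB = 4 × 1.38×10⁻²³ × 280 × 5.94×10³ × 5.66×10³ = 5.20×10⁻¹³ V²
V_n = √(5.20×10⁻¹³) = 7.21×10⁻⁷ V = 721 nV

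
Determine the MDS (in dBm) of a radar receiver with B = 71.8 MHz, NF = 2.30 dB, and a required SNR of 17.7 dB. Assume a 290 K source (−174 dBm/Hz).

−75.4 dBm

Sensitivity = −174 + 10 log₁₀(B) + NF + SNR_min
= −174 + 78.56 + 2.30 + 17.7
= −75.44 dBm → −75.4 dBm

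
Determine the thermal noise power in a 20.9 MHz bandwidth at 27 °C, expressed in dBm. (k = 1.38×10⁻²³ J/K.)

−100.6 dBm

T = 27 °C + 273.15 = 300.15 K
P_n = kTB = 1.38×10⁻²³ × 300.15 × 2.09×10⁷ = 8.66×10⁻¹⁴ W
In dBm: 10 log₁₀(8.66×10⁻¹⁴ / 10⁻³) = −100.6 dBm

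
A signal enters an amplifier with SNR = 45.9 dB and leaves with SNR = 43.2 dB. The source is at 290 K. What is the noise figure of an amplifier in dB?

NF (dB) = SNR_in(dB) − SNR_out(dB) when the source is at T₀
NF = 45.9 − 43.2 = 2.7 dB

2.7 dB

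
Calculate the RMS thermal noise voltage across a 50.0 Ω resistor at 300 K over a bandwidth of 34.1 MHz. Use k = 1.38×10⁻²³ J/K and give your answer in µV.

5.31 µV

V_n = √(4kTRB)
4kTRB = 4 × 1.38×10⁻²³ × 300 × 5.00×10¹ × 3.41×10⁷ = 2.82×10⁻¹¹ V²
V_n = √(2.82×10⁻¹¹) = 5.31×10⁻⁶ V = 5.31 µV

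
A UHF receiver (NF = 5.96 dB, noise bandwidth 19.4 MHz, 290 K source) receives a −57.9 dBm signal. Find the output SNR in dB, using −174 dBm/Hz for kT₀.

37.3 dB

Noise floor: N = −174 + 10 log₁₀(B) + NF
10 log₁₀(1.94×10⁷) = 72.88 dB
N = −174 + 72.88 + 5.96 = −95.16 dBm
SNR = P_sig − N = −57.9 − (−95.16) = 37.26 dB → 37.3 dB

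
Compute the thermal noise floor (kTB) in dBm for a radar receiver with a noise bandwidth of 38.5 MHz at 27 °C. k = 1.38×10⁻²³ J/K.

−98.0 dBm

T = 27 °C + 273.15 = 300.15 K
P_n = kTB = 1.38×10⁻²³ × 300.15 × 3.85×10⁷ = 1.59×10⁻¹³ W
In dBm: 10 log₁₀(1.59×10⁻¹³ / 10⁻³) = −98.0 dBm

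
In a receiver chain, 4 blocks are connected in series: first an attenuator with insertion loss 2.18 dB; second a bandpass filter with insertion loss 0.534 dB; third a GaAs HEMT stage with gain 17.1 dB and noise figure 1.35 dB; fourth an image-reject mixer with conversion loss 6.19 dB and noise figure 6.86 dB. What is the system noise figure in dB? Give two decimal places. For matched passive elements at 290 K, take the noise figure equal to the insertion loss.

Convert to linear (a loss of L dB is a gain of −L dB): F_i = 10^(NF_i/10), G_i = 10^(G_i,dB/10)
  Stage 1: F_1 = 10^(2.18/10) = 1.652, G_1 = 10^(−2.18/10) = 0.6053
  Stage 2: F_2 = 10^(0.534/10) = 1.131, G_2 = 10^(−0.534/10) = 0.8843
  Stage 3: F_3 = 10^(1.35/10) = 1.365, G_3 = 10^(17.1/10) = 51.29
  Stage 4: F_4 = 10^(6.86/10) = 4.853, G_4 = 10^(−6.19/10) = 0.2404
Friis cascade:
  F = 1.652 + (1.131 − 1)/0.6053 + (1.365 − 1)/0.5353 + (4.853 − 1)/27.45 = 2.690
NF = 10 log₁₀(2.690) = 4.30 dB

4.30 dB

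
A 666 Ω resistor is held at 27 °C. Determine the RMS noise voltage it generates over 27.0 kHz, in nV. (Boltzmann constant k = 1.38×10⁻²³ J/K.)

546 nV

T = 27 °C + 273.15 = 300.15 K
V_n = √(4kTRB)
4kTRB = 4 × 1.38×10⁻²³ × 300.15 × 6.66×10² × 2.70×10⁴ = 2.98×10⁻¹³ V²
V_n = √(2.98×10⁻¹³) = 5.46×10⁻⁷ V = 546 nV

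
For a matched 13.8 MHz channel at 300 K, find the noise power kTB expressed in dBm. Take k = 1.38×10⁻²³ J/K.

P_n = kTB = 1.38×10⁻²³ × 300 × 1.38×10⁷ = 5.71×10⁻¹⁴ W
In dBm: 10 log₁₀(5.71×10⁻¹⁴ / 10⁻³) = −102.4 dBm

−102.4 dBm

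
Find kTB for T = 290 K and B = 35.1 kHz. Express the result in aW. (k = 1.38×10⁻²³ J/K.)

140 aW

P_n = kTB = 1.38×10⁻²³ × 290 × 3.51×10⁴ = 1.40×10⁻¹⁶ W = 140 aW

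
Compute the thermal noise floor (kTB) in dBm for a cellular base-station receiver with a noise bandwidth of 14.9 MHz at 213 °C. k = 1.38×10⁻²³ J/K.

T = 213 °C + 273.15 = 486.15 K
P_n = kTB = 1.38×10⁻²³ × 486.15 × 1.49×10⁷ = 1.00×10⁻¹³ W
In dBm: 10 log₁₀(1.00×10⁻¹³ / 10⁻³) = −100.0 dBm

−100.0 dBm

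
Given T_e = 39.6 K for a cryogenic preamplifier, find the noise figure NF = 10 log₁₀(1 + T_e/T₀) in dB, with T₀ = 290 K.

F = 1 + T_e/T₀ = 1 + 39.6/290 = 1.13655
NF = 10 log₁₀(1.13655) = 0.556 dB

0.556 dB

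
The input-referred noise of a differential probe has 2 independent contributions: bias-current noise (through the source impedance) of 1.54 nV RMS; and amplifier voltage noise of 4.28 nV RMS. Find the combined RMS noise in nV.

4.55 nV

Uncorrelated sources add in power (mean-square): V_tot = √(ΣV_i²)
V_tot = √[(1.54×10⁻⁹)² + (4.28×10⁻⁹)²] = 4.55×10⁻⁹ V = 4.55 nV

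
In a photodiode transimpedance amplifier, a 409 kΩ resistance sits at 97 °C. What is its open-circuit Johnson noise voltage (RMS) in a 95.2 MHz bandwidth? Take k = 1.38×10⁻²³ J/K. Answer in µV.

892 µV

T = 97 °C + 273.15 = 370.15 K
V_n = √(4kTRB)
4kTRB = 4 × 1.38×10⁻²³ × 370.15 × 4.09×10⁵ × 9.52×10⁷ = 7.96×10⁻⁷ V²
V_n = √(7.96×10⁻⁷) = 8.92×10⁻⁴ V = 892 µV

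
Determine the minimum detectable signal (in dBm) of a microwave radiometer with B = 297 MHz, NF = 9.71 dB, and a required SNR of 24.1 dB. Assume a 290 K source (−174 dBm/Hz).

−55.5 dBm

Sensitivity = −174 + 10 log₁₀(B) + NF + SNR_min
= −174 + 84.73 + 9.71 + 24.1
= −55.46 dBm → −55.5 dBm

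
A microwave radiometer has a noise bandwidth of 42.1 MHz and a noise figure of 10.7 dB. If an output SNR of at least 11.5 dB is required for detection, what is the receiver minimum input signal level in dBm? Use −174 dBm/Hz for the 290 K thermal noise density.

Sensitivity = −174 + 10 log₁₀(B) + NF + SNR_min
= −174 + 76.24 + 10.7 + 11.5
= −75.56 dBm → −75.6 dBm

−75.6 dBm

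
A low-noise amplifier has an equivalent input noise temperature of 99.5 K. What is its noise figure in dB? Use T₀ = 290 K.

1.28 dB

F = 1 + T_e/T₀ = 1 + 99.5/290 = 1.3431
NF = 10 log₁₀(1.3431) = 1.28 dB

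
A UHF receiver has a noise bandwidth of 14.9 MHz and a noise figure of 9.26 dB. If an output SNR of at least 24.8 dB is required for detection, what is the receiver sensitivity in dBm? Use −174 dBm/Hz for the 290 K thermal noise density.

−68.2 dBm

Sensitivity = −174 + 10 log₁₀(B) + NF + SNR_min
= −174 + 71.73 + 9.26 + 24.8
= −68.21 dBm → −68.2 dBm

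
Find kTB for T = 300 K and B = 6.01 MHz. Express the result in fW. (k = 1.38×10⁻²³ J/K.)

24.9 fW

P_n = kTB = 1.38×10⁻²³ × 300 × 6.01×10⁶ = 2.49×10⁻¹⁴ W = 24.9 fW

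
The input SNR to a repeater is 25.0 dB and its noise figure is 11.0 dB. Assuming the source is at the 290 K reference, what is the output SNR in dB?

14.0 dB

By definition F = SNR_in/SNR_out, so in dB: SNR_out = SNR_in − NF
SNR_out = 25.0 − 11.0 = 14.0 dB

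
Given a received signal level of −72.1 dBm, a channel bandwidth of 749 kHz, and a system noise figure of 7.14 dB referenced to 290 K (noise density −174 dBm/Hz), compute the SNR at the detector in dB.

Noise floor: N = −174 + 10 log₁₀(B) + NF
10 log₁₀(7.49×10⁵) = 58.74 dB
N = −174 + 58.74 + 7.14 = −108.12 dBm
SNR = P_sig − N = −72.1 − (−108.12) = 36.02 dB → 36.0 dB

36.0 dB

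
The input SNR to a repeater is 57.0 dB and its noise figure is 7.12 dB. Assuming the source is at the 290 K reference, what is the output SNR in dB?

By definition F = SNR_in/SNR_out, so in dB: SNR_out = SNR_in − NF
SNR_out = 57.0 − 7.12 = 49.88 dB

49.88 dB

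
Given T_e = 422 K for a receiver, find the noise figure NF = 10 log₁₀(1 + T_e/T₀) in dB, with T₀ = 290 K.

F = 1 + T_e/T₀ = 1 + 422/290 = 2.45517
NF = 10 log₁₀(2.45517) = 3.90 dB

3.90 dB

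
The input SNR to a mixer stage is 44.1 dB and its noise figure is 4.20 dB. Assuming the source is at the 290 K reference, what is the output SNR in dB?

By definition F = SNR_in/SNR_out, so in dB: SNR_out = SNR_in − NF
SNR_out = 44.1 − 4.20 = 39.90 dB

39.90 dB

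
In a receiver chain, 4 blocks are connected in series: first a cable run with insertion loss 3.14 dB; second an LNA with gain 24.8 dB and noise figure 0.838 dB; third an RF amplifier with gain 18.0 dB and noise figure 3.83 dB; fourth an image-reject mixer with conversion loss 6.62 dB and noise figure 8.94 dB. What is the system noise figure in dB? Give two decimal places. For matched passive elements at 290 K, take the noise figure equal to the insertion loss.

4.00 dB

Convert to linear (a loss of L dB is a gain of −L dB): F_i = 10^(NF_i/10), G_i = 10^(G_i,dB/10)
  Stage 1: F_1 = 10^(3.14/10) = 2.061, G_1 = 10^(−3.14/10) = 0.4853
  Stage 2: F_2 = 10^(0.838/10) = 1.213, G_2 = 10^(24.8/10) = 302.0
  Stage 3: F_3 = 10^(3.83/10) = 2.415, G_3 = 10^(18.0/10) = 63.10
  Stage 4: F_4 = 10^(8.94/10) = 7.834, G_4 = 10^(−6.62/10) = 0.2178
Friis cascade:
  F = 2.061 + (1.213 − 1)/0.4853 + (2.415 − 1)/146.6 + (7.834 − 1)/9247 = 2.510
NF = 10 log₁₀(2.510) = 4.00 dB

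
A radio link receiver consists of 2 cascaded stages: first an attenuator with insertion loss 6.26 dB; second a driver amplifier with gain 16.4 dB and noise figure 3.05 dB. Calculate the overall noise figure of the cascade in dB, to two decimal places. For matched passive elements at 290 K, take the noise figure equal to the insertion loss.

9.31 dB

Convert to linear (a loss of L dB is a gain of −L dB): F_i = 10^(NF_i/10), G_i = 10^(G_i,dB/10)
  Stage 1: F_1 = 10^(6.26/10) = 4.227, G_1 = 10^(−6.26/10) = 0.2366
  Stage 2: F_2 = 10^(3.05/10) = 2.018, G_2 = 10^(16.4/10) = 43.65
Friis cascade:
  F = 4.227 + (2.018 − 1)/0.2366 = 8.531
NF = 10 log₁₀(8.531) = 9.31 dB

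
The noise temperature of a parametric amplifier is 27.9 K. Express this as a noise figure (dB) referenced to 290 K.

0.399 dB

F = 1 + T_e/T₀ = 1 + 27.9/290 = 1.09621
NF = 10 log₁₀(1.09621) = 0.399 dB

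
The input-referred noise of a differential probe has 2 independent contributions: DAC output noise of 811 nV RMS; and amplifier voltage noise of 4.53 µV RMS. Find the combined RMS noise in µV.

4.60 µV

Uncorrelated sources add in power (mean-square): V_tot = √(ΣV_i²)
V_tot = √[(8.11×10⁻⁷)² + (4.53×10⁻⁶)²] = 4.60×10⁻⁶ V = 4.60 µV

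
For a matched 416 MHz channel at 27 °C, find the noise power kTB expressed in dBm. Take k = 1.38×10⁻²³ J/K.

T = 27 °C + 273.15 = 300.15 K
P_n = kTB = 1.38×10⁻²³ × 300.15 × 4.16×10⁸ = 1.72×10⁻¹² W
In dBm: 10 log₁₀(1.72×10⁻¹² / 10⁻³) = −87.6 dBm

−87.6 dBm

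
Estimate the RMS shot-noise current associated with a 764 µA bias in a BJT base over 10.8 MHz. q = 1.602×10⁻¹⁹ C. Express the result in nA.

I_n = √(2qI·B)
2qI·B = 2 × 1.602×10⁻¹⁹ × 7.64×10⁻⁴ × 1.08×10⁷ = 2.64×10⁻¹⁵ A²
I_n = √(2.64×10⁻¹⁵) = 5.14×10⁻⁸ A = 51.4 nA

51.4 nA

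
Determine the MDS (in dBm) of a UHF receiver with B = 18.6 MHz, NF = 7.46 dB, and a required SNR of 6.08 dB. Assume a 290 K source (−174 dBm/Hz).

−87.8 dBm

Sensitivity = −174 + 10 log₁₀(B) + NF + SNR_min
= −174 + 72.7 + 7.46 + 6.08
= −87.76 dBm → −87.8 dBm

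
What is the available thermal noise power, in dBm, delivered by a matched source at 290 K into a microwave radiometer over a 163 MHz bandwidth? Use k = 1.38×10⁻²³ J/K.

−91.9 dBm

P_n = kTB = 1.38×10⁻²³ × 290 × 1.63×10⁸ = 6.52×10⁻¹³ W
In dBm: 10 log₁₀(6.52×10⁻¹³ / 10⁻³) = −91.9 dBm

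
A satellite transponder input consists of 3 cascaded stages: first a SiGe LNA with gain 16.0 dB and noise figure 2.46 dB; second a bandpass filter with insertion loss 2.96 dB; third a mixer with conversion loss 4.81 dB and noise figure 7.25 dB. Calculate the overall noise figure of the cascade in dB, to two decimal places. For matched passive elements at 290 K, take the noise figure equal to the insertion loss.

3.01 dB

Convert to linear (a loss of L dB is a gain of −L dB): F_i = 10^(NF_i/10), G_i = 10^(G_i,dB/10)
  Stage 1: F_1 = 10^(2.46/10) = 1.762, G_1 = 10^(16.0/10) = 39.81
  Stage 2: F_2 = 10^(2.96/10) = 1.977, G_2 = 10^(−2.96/10) = 0.5058
  Stage 3: F_3 = 10^(7.25/10) = 5.309, G_3 = 10^(−4.81/10) = 0.3304
Friis cascade:
  F = 1.762 + (1.977 − 1)/39.81 + (5.309 − 1)/20.14 = 2.000
NF = 10 log₁₀(2.000) = 3.01 dB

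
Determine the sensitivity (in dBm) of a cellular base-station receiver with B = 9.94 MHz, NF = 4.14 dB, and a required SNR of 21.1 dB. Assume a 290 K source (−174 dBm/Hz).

Sensitivity = −174 + 10 log₁₀(B) + NF + SNR_min
= −174 + 69.97 + 4.14 + 21.1
= −78.79 dBm → −78.8 dBm

−78.8 dBm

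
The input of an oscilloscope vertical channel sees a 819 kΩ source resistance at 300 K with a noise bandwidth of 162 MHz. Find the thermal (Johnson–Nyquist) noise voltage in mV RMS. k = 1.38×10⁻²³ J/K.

1.48 mV

V_n = √(4kTRB)
4kTRB = 4 × 1.38×10⁻²³ × 300 × 8.19×10⁵ × 1.62×10⁸ = 2.20×10⁻⁶ V²
V_n = √(2.20×10⁻⁶) = 1.48×10⁻³ V = 1.48 mV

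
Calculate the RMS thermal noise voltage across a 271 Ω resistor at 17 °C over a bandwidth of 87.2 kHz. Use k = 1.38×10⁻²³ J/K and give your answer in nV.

615 nV

T = 17 °C + 273.15 = 290.15 K
V_n = √(4kTRB)
4kTRB = 4 × 1.38×10⁻²³ × 290.15 × 2.71×10² × 8.72×10⁴ = 3.78×10⁻¹³ V²
V_n = √(3.78×10⁻¹³) = 6.15×10⁻⁷ V = 615 nV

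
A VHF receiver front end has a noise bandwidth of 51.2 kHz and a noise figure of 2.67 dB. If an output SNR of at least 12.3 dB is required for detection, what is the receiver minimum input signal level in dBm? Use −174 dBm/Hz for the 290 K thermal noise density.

Sensitivity = −174 + 10 log₁₀(B) + NF + SNR_min
= −174 + 47.09 + 2.67 + 12.3
= −111.94 dBm → −111.9 dBm

−111.9 dBm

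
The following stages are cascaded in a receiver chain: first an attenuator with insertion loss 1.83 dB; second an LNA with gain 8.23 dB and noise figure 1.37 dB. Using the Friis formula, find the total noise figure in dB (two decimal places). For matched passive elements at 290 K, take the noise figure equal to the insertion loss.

Convert to linear (a loss of L dB is a gain of −L dB): F_i = 10^(NF_i/10), G_i = 10^(G_i,dB/10)
  Stage 1: F_1 = 10^(1.83/10) = 1.524, G_1 = 10^(−1.83/10) = 0.6561
  Stage 2: F_2 = 10^(1.37/10) = 1.371, G_2 = 10^(8.23/10) = 6.653
Friis cascade:
  F = 1.524 + (1.371 − 1)/0.6561 = 2.089
NF = 10 log₁₀(2.089) = 3.20 dB

3.20 dB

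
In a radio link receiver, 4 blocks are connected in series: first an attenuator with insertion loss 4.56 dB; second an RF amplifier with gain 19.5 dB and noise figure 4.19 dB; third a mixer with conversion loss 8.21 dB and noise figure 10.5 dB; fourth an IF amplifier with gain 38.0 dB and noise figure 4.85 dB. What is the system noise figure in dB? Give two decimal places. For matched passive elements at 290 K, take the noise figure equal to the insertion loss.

Convert to linear (a loss of L dB is a gain of −L dB): F_i = 10^(NF_i/10), G_i = 10^(G_i,dB/10)
  Stage 1: F_1 = 10^(4.56/10) = 2.858, G_1 = 10^(−4.56/10) = 0.3499
  Stage 2: F_2 = 10^(4.19/10) = 2.624, G_2 = 10^(19.5/10) = 89.13
  Stage 3: F_3 = 10^(10.5/10) = 11.22, G_3 = 10^(−8.21/10) = 0.1510
  Stage 4: F_4 = 10^(4.85/10) = 3.055, G_4 = 10^(38.0/10) = 6310
Friis cascade:
  F = 2.858 + (2.624 − 1)/0.3499 + (11.22 − 1)/31.19 + (3.055 − 1)/4.710 = 8.263
NF = 10 log₁₀(8.263) = 9.17 dB

9.17 dB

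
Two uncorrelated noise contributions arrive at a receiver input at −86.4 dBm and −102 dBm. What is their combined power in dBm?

−86.3 dBm

Convert to linear, add, convert back:
P₁ = 2.29×10⁻¹² W, P₂ = 6.31×10⁻¹⁴ W
P_tot = 2.35×10⁻¹² W → 10 log₁₀(P_tot / 10⁻³) = −86.3 dBm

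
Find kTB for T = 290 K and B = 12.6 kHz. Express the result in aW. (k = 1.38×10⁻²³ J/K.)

50.4 aW

P_n = kTB = 1.38×10⁻²³ × 290 × 1.26×10⁴ = 5.04×10⁻¹⁷ W = 50.4 aW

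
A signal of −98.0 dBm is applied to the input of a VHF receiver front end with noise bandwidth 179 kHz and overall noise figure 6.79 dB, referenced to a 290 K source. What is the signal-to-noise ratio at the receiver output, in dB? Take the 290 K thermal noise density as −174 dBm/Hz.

Noise floor: N = −174 + 10 log₁₀(B) + NF
10 log₁₀(1.79×10⁵) = 52.53 dB
N = −174 + 52.53 + 6.79 = −114.68 dBm
SNR = P_sig − N = −98.0 − (−114.68) = 16.68 dB → 16.7 dB

16.7 dB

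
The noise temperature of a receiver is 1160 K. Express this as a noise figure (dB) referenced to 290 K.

F = 1 + T_e/T₀ = 1 + 1160/290 = 5
NF = 10 log₁₀(5) = 6.99 dB

6.99 dB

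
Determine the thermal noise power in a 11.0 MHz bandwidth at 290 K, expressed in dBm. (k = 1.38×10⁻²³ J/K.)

−103.6 dBm

P_n = kTB = 1.38×10⁻²³ × 290 × 1.10×10⁷ = 4.40×10⁻¹⁴ W
In dBm: 10 log₁₀(4.40×10⁻¹⁴ / 10⁻³) = −103.6 dBm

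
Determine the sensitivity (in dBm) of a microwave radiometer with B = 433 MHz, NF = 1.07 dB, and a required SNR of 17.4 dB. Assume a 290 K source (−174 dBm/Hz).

Sensitivity = −174 + 10 log₁₀(B) + NF + SNR_min
= −174 + 86.36 + 1.07 + 17.4
= −69.17 dBm → −69.2 dBm

−69.2 dBm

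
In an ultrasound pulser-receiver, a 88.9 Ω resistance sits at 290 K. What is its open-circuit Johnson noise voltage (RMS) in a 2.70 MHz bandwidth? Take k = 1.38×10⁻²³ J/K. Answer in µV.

V_n = √(4kTRB)
4kTRB = 4 × 1.38×10⁻²³ × 290 × 8.89×10¹ × 2.70×10⁶ = 3.84×10⁻¹² V²
V_n = √(3.84×10⁻¹²) = 1.96×10⁻⁶ V = 1.96 µV

1.96 µV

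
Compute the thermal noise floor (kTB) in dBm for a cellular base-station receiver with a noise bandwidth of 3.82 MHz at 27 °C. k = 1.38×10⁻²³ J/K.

T = 27 °C + 273.15 = 300.15 K
P_n = kTB = 1.38×10⁻²³ × 300.15 × 3.82×10⁶ = 1.58×10⁻¹⁴ W
In dBm: 10 log₁₀(1.58×10⁻¹⁴ / 10⁻³) = −108.0 dBm

−108.0 dBm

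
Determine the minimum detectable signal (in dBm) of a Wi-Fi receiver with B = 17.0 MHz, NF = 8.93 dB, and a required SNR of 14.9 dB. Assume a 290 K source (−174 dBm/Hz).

Sensitivity = −174 + 10 log₁₀(B) + NF + SNR_min
= −174 + 72.3 + 8.93 + 14.9
= −77.87 dBm → −77.9 dBm

−77.9 dBm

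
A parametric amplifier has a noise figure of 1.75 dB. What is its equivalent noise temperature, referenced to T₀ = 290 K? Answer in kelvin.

F = 10^(1.75/10) = 1.49624
T_e = (F − 1)·T₀ = (1.49624 − 1) × 290 = 144 K

144 K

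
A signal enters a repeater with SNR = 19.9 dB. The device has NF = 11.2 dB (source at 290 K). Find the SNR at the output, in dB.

By definition F = SNR_in/SNR_out, so in dB: SNR_out = SNR_in − NF
SNR_out = 19.9 − 11.2 = 8.7 dB

8.7 dB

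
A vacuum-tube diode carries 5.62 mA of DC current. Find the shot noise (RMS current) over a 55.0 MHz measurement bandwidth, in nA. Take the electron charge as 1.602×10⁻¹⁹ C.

I_n = √(2qI·B)
2qI·B = 2 × 1.602×10⁻¹⁹ × 5.62×10⁻³ × 5.50×10⁷ = 9.90×10⁻¹⁴ A²
I_n = √(9.90×10⁻¹⁴) = 3.15×10⁻⁷ A = 315 nA

315 nA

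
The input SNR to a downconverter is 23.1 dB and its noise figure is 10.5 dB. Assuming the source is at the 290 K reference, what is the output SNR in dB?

12.6 dB

By definition F = SNR_in/SNR_out, so in dB: SNR_out = SNR_in − NF
SNR_out = 23.1 − 10.5 = 12.6 dB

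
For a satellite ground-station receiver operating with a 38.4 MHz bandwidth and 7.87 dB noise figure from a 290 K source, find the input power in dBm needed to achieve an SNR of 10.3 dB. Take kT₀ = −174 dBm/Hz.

Sensitivity = −174 + 10 log₁₀(B) + NF + SNR_min
= −174 + 75.84 + 7.87 + 10.3
= −79.99 dBm → −80.0 dBm

−80.0 dBm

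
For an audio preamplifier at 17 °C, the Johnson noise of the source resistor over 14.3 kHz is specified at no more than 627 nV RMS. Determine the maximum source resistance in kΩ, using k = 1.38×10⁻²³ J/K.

1.72 kΩ

T = 17 °C + 273.15 = 290.15 K
Johnson–Nyquist: V_n = √(4kTRB) ⇒ R = V_n² / (4kTB)
4kTB = 4 × 1.38×10⁻²³ × 290.15 × 1.43×10⁴ = 2.29×10⁻¹⁶
R = (6.27×10⁻⁷)² / 2.29×10⁻¹⁶ = 1.72×10³ Ω = 1.72 kΩ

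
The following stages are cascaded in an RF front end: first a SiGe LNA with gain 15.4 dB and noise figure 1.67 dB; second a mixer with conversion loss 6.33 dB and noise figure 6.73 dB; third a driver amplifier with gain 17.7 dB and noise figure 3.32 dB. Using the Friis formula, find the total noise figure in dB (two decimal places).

2.35 dB

Convert to linear (a loss of L dB is a gain of −L dB): F_i = 10^(NF_i/10), G_i = 10^(G_i,dB/10)
  Stage 1: F_1 = 10^(1.67/10) = 1.469, G_1 = 10^(15.4/10) = 34.67
  Stage 2: F_2 = 10^(6.73/10) = 4.710, G_2 = 10^(−6.33/10) = 0.2328
  Stage 3: F_3 = 10^(3.32/10) = 2.148, G_3 = 10^(17.7/10) = 58.88
Friis cascade:
  F = 1.469 + (4.710 − 1)/34.67 + (2.148 − 1)/8.072 = 1.718
NF = 10 log₁₀(1.718) = 2.35 dB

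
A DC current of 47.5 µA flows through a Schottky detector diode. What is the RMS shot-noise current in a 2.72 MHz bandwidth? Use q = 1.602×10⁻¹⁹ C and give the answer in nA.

6.43 nA

I_n = √(2qI·B)
2qI·B = 2 × 1.602×10⁻¹⁹ × 4.75×10⁻⁵ × 2.72×10⁶ = 4.14×10⁻¹⁷ A²
I_n = √(4.14×10⁻¹⁷) = 6.43×10⁻⁹ A = 6.43 nA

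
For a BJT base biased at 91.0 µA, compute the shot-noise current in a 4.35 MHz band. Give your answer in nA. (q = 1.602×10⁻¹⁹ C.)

11.3 nA

I_n = √(2qI·B)
2qI·B = 2 × 1.602×10⁻¹⁹ × 9.10×10⁻⁵ × 4.35×10⁶ = 1.27×10⁻¹⁶ A²
I_n = √(1.27×10⁻¹⁶) = 1.13×10⁻⁸ A = 11.3 nA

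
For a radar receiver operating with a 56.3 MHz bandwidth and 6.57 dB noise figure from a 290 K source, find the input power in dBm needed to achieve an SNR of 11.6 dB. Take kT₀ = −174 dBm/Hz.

Sensitivity = −174 + 10 log₁₀(B) + NF + SNR_min
= −174 + 77.51 + 6.57 + 11.6
= −78.32 dBm → −78.3 dBm

−78.3 dBm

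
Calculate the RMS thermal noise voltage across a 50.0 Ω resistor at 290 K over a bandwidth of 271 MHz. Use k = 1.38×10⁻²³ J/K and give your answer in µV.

V_n = √(4kTRB)
4kTRB = 4 × 1.38×10⁻²³ × 290 × 5.00×10¹ × 2.71×10⁸ = 2.17×10⁻¹⁰ V²
V_n = √(2.17×10⁻¹⁰) = 1.47×10⁻⁵ V = 14.7 µV

14.7 µV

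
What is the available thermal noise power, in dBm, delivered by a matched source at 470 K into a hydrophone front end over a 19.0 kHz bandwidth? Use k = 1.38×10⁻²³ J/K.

P_n = kTB = 1.38×10⁻²³ × 470 × 1.90×10⁴ = 1.23×10⁻¹⁶ W
In dBm: 10 log₁₀(1.23×10⁻¹⁶ / 10⁻³) = −129.1 dBm

−129.1 dBm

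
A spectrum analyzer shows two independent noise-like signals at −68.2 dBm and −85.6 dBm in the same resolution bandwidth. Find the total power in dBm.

−68.1 dBm

Convert to linear, add, convert back:
P₁ = 1.51×10⁻¹⁰ W, P₂ = 2.75×10⁻¹² W
P_tot = 1.54×10⁻¹⁰ W → 10 log₁₀(P_tot / 10⁻³) = −68.1 dBm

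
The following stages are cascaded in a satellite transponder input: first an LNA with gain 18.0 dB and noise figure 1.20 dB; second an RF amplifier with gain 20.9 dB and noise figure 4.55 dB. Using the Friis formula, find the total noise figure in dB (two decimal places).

Convert to linear (a loss of L dB is a gain of −L dB): F_i = 10^(NF_i/10), G_i = 10^(G_i,dB/10)
  Stage 1: F_1 = 10^(1.20/10) = 1.318, G_1 = 10^(18.0/10) = 63.10
  Stage 2: F_2 = 10^(4.55/10) = 2.851, G_2 = 10^(20.9/10) = 123.0
Friis cascade:
  F = 1.318 + (2.851 − 1)/63.10 = 1.348
NF = 10 log₁₀(1.348) = 1.30 dB

1.30 dB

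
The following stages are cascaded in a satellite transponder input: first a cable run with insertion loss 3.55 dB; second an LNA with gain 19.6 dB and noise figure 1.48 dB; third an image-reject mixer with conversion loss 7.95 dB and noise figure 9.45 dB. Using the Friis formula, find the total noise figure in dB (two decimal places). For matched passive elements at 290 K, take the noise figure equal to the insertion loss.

5.29 dB

Convert to linear (a loss of L dB is a gain of −L dB): F_i = 10^(NF_i/10), G_i = 10^(G_i,dB/10)
  Stage 1: F_1 = 10^(3.55/10) = 2.265, G_1 = 10^(−3.55/10) = 0.4416
  Stage 2: F_2 = 10^(1.48/10) = 1.406, G_2 = 10^(19.6/10) = 91.20
  Stage 3: F_3 = 10^(9.45/10) = 8.810, G_3 = 10^(−7.95/10) = 0.1603
Friis cascade:
  F = 2.265 + (1.406 − 1)/0.4416 + (8.810 − 1)/40.27 = 3.378
NF = 10 log₁₀(3.378) = 5.29 dB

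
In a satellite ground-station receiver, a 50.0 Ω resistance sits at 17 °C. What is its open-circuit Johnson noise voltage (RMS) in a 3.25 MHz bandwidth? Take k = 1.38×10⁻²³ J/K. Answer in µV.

1.61 µV

T = 17 °C + 273.15 = 290.15 K
V_n = √(4kTRB)
4kTRB = 4 × 1.38×10⁻²³ × 290.15 × 5.00×10¹ × 3.25×10⁶ = 2.60×10⁻¹² V²
V_n = √(2.60×10⁻¹²) = 1.61×10⁻⁶ V = 1.61 µV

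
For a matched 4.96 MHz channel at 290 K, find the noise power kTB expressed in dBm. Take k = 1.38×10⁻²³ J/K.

−107.0 dBm

P_n = kTB = 1.38×10⁻²³ × 290 × 4.96×10⁶ = 1.98×10⁻¹⁴ W
In dBm: 10 log₁₀(1.98×10⁻¹⁴ / 10⁻³) = −107.0 dBm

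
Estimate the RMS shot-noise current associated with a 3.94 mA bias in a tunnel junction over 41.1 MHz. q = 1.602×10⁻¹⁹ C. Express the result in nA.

228 nA

I_n = √(2qI·B)
2qI·B = 2 × 1.602×10⁻¹⁹ × 3.94×10⁻³ × 4.11×10⁷ = 5.19×10⁻¹⁴ A²
I_n = √(5.19×10⁻¹⁴) = 2.28×10⁻⁷ A = 228 nA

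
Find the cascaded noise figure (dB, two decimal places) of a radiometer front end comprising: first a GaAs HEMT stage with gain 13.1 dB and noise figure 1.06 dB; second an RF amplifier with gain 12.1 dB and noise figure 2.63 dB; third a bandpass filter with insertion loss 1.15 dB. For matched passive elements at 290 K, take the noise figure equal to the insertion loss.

Convert to linear (a loss of L dB is a gain of −L dB): F_i = 10^(NF_i/10), G_i = 10^(G_i,dB/10)
  Stage 1: F_1 = 10^(1.06/10) = 1.276, G_1 = 10^(13.1/10) = 20.42
  Stage 2: F_2 = 10^(2.63/10) = 1.832, G_2 = 10^(12.1/10) = 16.22
  Stage 3: F_3 = 10^(1.15/10) = 1.303, G_3 = 10^(−1.15/10) = 0.7674
Friis cascade:
  F = 1.276 + (1.832 − 1)/20.42 + (1.303 − 1)/331.1 = 1.318
NF = 10 log₁₀(1.318) = 1.20 dB

1.20 dB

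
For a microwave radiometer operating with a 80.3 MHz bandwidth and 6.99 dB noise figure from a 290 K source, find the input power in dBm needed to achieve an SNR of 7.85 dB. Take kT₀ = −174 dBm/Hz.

−80.1 dBm

Sensitivity = −174 + 10 log₁₀(B) + NF + SNR_min
= −174 + 79.05 + 6.99 + 7.85
= −80.11 dBm → −80.1 dBm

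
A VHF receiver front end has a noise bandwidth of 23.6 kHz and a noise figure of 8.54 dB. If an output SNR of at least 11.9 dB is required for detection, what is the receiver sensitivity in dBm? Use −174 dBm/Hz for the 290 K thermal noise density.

Sensitivity = −174 + 10 log₁₀(B) + NF + SNR_min
= −174 + 43.73 + 8.54 + 11.9
= −109.83 dBm → −109.8 dBm

−109.8 dBm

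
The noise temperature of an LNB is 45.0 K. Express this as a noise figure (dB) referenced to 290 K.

0.626 dB

F = 1 + T_e/T₀ = 1 + 45.0/290 = 1.15517
NF = 10 log₁₀(1.15517) = 0.626 dB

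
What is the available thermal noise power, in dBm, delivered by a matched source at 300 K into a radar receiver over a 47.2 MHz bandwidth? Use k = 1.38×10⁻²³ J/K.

P_n = kTB = 1.38×10⁻²³ × 300 × 4.72×10⁷ = 1.95×10⁻¹³ W
In dBm: 10 log₁₀(1.95×10⁻¹³ / 10⁻³) = −97.1 dBm

−97.1 dBm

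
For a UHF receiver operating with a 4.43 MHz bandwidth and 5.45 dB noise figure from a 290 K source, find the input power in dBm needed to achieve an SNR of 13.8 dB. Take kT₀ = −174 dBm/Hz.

Sensitivity = −174 + 10 log₁₀(B) + NF + SNR_min
= −174 + 66.46 + 5.45 + 13.8
= −88.29 dBm → −88.3 dBm

−88.3 dBm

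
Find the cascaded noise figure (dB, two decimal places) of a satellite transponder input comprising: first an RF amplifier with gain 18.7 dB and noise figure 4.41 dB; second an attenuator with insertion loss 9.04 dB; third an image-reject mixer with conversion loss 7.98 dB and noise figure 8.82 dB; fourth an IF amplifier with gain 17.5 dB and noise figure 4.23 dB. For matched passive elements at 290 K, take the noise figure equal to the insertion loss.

6.71 dB

Convert to linear (a loss of L dB is a gain of −L dB): F_i = 10^(NF_i/10), G_i = 10^(G_i,dB/10)
  Stage 1: F_1 = 10^(4.41/10) = 2.761, G_1 = 10^(18.7/10) = 74.13
  Stage 2: F_2 = 10^(9.04/10) = 8.017, G_2 = 10^(−9.04/10) = 0.1247
  Stage 3: F_3 = 10^(8.82/10) = 7.621, G_3 = 10^(−7.98/10) = 0.1592
  Stage 4: F_4 = 10^(4.23/10) = 2.649, G_4 = 10^(17.5/10) = 56.23
Friis cascade:
  F = 2.761 + (8.017 − 1)/74.13 + (7.621 − 1)/9.247 + (2.649 − 1)/1.472 = 4.691
NF = 10 log₁₀(4.691) = 6.71 dB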